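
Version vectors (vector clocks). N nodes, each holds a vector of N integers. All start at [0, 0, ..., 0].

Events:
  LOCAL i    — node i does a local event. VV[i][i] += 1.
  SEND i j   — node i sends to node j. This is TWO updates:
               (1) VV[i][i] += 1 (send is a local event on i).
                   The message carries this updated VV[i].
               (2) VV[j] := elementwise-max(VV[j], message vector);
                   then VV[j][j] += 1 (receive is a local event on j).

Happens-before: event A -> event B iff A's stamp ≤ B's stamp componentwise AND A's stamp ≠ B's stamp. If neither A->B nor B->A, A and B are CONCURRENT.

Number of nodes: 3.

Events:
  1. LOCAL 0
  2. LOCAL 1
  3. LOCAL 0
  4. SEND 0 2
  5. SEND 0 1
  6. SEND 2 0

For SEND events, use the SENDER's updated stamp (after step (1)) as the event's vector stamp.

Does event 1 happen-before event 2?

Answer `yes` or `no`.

Answer: no

Derivation:
Initial: VV[0]=[0, 0, 0]
Initial: VV[1]=[0, 0, 0]
Initial: VV[2]=[0, 0, 0]
Event 1: LOCAL 0: VV[0][0]++ -> VV[0]=[1, 0, 0]
Event 2: LOCAL 1: VV[1][1]++ -> VV[1]=[0, 1, 0]
Event 3: LOCAL 0: VV[0][0]++ -> VV[0]=[2, 0, 0]
Event 4: SEND 0->2: VV[0][0]++ -> VV[0]=[3, 0, 0], msg_vec=[3, 0, 0]; VV[2]=max(VV[2],msg_vec) then VV[2][2]++ -> VV[2]=[3, 0, 1]
Event 5: SEND 0->1: VV[0][0]++ -> VV[0]=[4, 0, 0], msg_vec=[4, 0, 0]; VV[1]=max(VV[1],msg_vec) then VV[1][1]++ -> VV[1]=[4, 2, 0]
Event 6: SEND 2->0: VV[2][2]++ -> VV[2]=[3, 0, 2], msg_vec=[3, 0, 2]; VV[0]=max(VV[0],msg_vec) then VV[0][0]++ -> VV[0]=[5, 0, 2]
Event 1 stamp: [1, 0, 0]
Event 2 stamp: [0, 1, 0]
[1, 0, 0] <= [0, 1, 0]? False. Equal? False. Happens-before: False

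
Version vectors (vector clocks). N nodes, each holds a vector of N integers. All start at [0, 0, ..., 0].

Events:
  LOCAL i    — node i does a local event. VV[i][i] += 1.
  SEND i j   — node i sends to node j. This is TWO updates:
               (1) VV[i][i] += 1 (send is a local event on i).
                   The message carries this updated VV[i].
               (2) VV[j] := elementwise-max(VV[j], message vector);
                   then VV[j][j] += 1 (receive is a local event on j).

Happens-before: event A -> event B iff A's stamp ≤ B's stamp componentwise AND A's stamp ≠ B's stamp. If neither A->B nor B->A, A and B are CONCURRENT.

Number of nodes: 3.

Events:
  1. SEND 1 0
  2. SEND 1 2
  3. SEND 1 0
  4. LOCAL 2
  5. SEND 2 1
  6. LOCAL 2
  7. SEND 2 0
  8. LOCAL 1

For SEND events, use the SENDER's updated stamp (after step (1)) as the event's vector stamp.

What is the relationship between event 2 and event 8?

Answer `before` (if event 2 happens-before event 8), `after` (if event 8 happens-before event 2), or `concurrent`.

Initial: VV[0]=[0, 0, 0]
Initial: VV[1]=[0, 0, 0]
Initial: VV[2]=[0, 0, 0]
Event 1: SEND 1->0: VV[1][1]++ -> VV[1]=[0, 1, 0], msg_vec=[0, 1, 0]; VV[0]=max(VV[0],msg_vec) then VV[0][0]++ -> VV[0]=[1, 1, 0]
Event 2: SEND 1->2: VV[1][1]++ -> VV[1]=[0, 2, 0], msg_vec=[0, 2, 0]; VV[2]=max(VV[2],msg_vec) then VV[2][2]++ -> VV[2]=[0, 2, 1]
Event 3: SEND 1->0: VV[1][1]++ -> VV[1]=[0, 3, 0], msg_vec=[0, 3, 0]; VV[0]=max(VV[0],msg_vec) then VV[0][0]++ -> VV[0]=[2, 3, 0]
Event 4: LOCAL 2: VV[2][2]++ -> VV[2]=[0, 2, 2]
Event 5: SEND 2->1: VV[2][2]++ -> VV[2]=[0, 2, 3], msg_vec=[0, 2, 3]; VV[1]=max(VV[1],msg_vec) then VV[1][1]++ -> VV[1]=[0, 4, 3]
Event 6: LOCAL 2: VV[2][2]++ -> VV[2]=[0, 2, 4]
Event 7: SEND 2->0: VV[2][2]++ -> VV[2]=[0, 2, 5], msg_vec=[0, 2, 5]; VV[0]=max(VV[0],msg_vec) then VV[0][0]++ -> VV[0]=[3, 3, 5]
Event 8: LOCAL 1: VV[1][1]++ -> VV[1]=[0, 5, 3]
Event 2 stamp: [0, 2, 0]
Event 8 stamp: [0, 5, 3]
[0, 2, 0] <= [0, 5, 3]? True
[0, 5, 3] <= [0, 2, 0]? False
Relation: before

Answer: before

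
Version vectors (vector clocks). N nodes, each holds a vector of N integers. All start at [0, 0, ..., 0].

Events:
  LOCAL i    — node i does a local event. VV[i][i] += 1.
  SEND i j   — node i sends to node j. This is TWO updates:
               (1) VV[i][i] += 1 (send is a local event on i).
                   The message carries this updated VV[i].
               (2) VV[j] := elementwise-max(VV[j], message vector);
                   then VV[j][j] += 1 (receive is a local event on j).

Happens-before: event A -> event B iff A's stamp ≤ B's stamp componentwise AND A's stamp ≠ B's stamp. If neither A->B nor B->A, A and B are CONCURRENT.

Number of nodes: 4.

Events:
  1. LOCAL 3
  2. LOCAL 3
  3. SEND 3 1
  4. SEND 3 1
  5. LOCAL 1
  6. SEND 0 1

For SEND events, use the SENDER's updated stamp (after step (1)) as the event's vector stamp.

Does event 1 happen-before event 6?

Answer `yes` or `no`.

Initial: VV[0]=[0, 0, 0, 0]
Initial: VV[1]=[0, 0, 0, 0]
Initial: VV[2]=[0, 0, 0, 0]
Initial: VV[3]=[0, 0, 0, 0]
Event 1: LOCAL 3: VV[3][3]++ -> VV[3]=[0, 0, 0, 1]
Event 2: LOCAL 3: VV[3][3]++ -> VV[3]=[0, 0, 0, 2]
Event 3: SEND 3->1: VV[3][3]++ -> VV[3]=[0, 0, 0, 3], msg_vec=[0, 0, 0, 3]; VV[1]=max(VV[1],msg_vec) then VV[1][1]++ -> VV[1]=[0, 1, 0, 3]
Event 4: SEND 3->1: VV[3][3]++ -> VV[3]=[0, 0, 0, 4], msg_vec=[0, 0, 0, 4]; VV[1]=max(VV[1],msg_vec) then VV[1][1]++ -> VV[1]=[0, 2, 0, 4]
Event 5: LOCAL 1: VV[1][1]++ -> VV[1]=[0, 3, 0, 4]
Event 6: SEND 0->1: VV[0][0]++ -> VV[0]=[1, 0, 0, 0], msg_vec=[1, 0, 0, 0]; VV[1]=max(VV[1],msg_vec) then VV[1][1]++ -> VV[1]=[1, 4, 0, 4]
Event 1 stamp: [0, 0, 0, 1]
Event 6 stamp: [1, 0, 0, 0]
[0, 0, 0, 1] <= [1, 0, 0, 0]? False. Equal? False. Happens-before: False

Answer: no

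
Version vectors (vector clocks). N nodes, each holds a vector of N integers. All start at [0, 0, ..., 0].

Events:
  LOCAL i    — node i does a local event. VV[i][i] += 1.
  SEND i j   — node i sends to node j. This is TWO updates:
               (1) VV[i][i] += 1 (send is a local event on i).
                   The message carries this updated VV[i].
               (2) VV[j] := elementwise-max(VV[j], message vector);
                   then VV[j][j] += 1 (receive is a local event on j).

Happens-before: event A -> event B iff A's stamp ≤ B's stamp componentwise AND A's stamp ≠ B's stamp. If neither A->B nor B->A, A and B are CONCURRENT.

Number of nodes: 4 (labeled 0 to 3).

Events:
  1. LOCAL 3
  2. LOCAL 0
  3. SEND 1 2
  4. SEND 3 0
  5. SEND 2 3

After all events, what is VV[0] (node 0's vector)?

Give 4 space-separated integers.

Answer: 2 0 0 2

Derivation:
Initial: VV[0]=[0, 0, 0, 0]
Initial: VV[1]=[0, 0, 0, 0]
Initial: VV[2]=[0, 0, 0, 0]
Initial: VV[3]=[0, 0, 0, 0]
Event 1: LOCAL 3: VV[3][3]++ -> VV[3]=[0, 0, 0, 1]
Event 2: LOCAL 0: VV[0][0]++ -> VV[0]=[1, 0, 0, 0]
Event 3: SEND 1->2: VV[1][1]++ -> VV[1]=[0, 1, 0, 0], msg_vec=[0, 1, 0, 0]; VV[2]=max(VV[2],msg_vec) then VV[2][2]++ -> VV[2]=[0, 1, 1, 0]
Event 4: SEND 3->0: VV[3][3]++ -> VV[3]=[0, 0, 0, 2], msg_vec=[0, 0, 0, 2]; VV[0]=max(VV[0],msg_vec) then VV[0][0]++ -> VV[0]=[2, 0, 0, 2]
Event 5: SEND 2->3: VV[2][2]++ -> VV[2]=[0, 1, 2, 0], msg_vec=[0, 1, 2, 0]; VV[3]=max(VV[3],msg_vec) then VV[3][3]++ -> VV[3]=[0, 1, 2, 3]
Final vectors: VV[0]=[2, 0, 0, 2]; VV[1]=[0, 1, 0, 0]; VV[2]=[0, 1, 2, 0]; VV[3]=[0, 1, 2, 3]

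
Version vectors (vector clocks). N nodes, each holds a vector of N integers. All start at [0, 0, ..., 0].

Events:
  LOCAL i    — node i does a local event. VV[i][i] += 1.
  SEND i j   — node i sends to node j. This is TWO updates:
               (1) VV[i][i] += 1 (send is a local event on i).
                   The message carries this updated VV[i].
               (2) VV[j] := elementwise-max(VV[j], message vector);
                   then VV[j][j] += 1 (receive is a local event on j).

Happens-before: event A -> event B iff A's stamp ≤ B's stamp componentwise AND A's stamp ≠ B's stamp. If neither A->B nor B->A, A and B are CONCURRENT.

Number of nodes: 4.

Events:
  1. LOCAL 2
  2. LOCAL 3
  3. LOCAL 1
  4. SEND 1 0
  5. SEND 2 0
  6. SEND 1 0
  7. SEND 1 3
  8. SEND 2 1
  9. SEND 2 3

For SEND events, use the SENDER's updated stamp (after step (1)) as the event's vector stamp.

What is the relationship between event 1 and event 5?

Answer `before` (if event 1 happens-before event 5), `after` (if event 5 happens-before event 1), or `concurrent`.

Answer: before

Derivation:
Initial: VV[0]=[0, 0, 0, 0]
Initial: VV[1]=[0, 0, 0, 0]
Initial: VV[2]=[0, 0, 0, 0]
Initial: VV[3]=[0, 0, 0, 0]
Event 1: LOCAL 2: VV[2][2]++ -> VV[2]=[0, 0, 1, 0]
Event 2: LOCAL 3: VV[3][3]++ -> VV[3]=[0, 0, 0, 1]
Event 3: LOCAL 1: VV[1][1]++ -> VV[1]=[0, 1, 0, 0]
Event 4: SEND 1->0: VV[1][1]++ -> VV[1]=[0, 2, 0, 0], msg_vec=[0, 2, 0, 0]; VV[0]=max(VV[0],msg_vec) then VV[0][0]++ -> VV[0]=[1, 2, 0, 0]
Event 5: SEND 2->0: VV[2][2]++ -> VV[2]=[0, 0, 2, 0], msg_vec=[0, 0, 2, 0]; VV[0]=max(VV[0],msg_vec) then VV[0][0]++ -> VV[0]=[2, 2, 2, 0]
Event 6: SEND 1->0: VV[1][1]++ -> VV[1]=[0, 3, 0, 0], msg_vec=[0, 3, 0, 0]; VV[0]=max(VV[0],msg_vec) then VV[0][0]++ -> VV[0]=[3, 3, 2, 0]
Event 7: SEND 1->3: VV[1][1]++ -> VV[1]=[0, 4, 0, 0], msg_vec=[0, 4, 0, 0]; VV[3]=max(VV[3],msg_vec) then VV[3][3]++ -> VV[3]=[0, 4, 0, 2]
Event 8: SEND 2->1: VV[2][2]++ -> VV[2]=[0, 0, 3, 0], msg_vec=[0, 0, 3, 0]; VV[1]=max(VV[1],msg_vec) then VV[1][1]++ -> VV[1]=[0, 5, 3, 0]
Event 9: SEND 2->3: VV[2][2]++ -> VV[2]=[0, 0, 4, 0], msg_vec=[0, 0, 4, 0]; VV[3]=max(VV[3],msg_vec) then VV[3][3]++ -> VV[3]=[0, 4, 4, 3]
Event 1 stamp: [0, 0, 1, 0]
Event 5 stamp: [0, 0, 2, 0]
[0, 0, 1, 0] <= [0, 0, 2, 0]? True
[0, 0, 2, 0] <= [0, 0, 1, 0]? False
Relation: before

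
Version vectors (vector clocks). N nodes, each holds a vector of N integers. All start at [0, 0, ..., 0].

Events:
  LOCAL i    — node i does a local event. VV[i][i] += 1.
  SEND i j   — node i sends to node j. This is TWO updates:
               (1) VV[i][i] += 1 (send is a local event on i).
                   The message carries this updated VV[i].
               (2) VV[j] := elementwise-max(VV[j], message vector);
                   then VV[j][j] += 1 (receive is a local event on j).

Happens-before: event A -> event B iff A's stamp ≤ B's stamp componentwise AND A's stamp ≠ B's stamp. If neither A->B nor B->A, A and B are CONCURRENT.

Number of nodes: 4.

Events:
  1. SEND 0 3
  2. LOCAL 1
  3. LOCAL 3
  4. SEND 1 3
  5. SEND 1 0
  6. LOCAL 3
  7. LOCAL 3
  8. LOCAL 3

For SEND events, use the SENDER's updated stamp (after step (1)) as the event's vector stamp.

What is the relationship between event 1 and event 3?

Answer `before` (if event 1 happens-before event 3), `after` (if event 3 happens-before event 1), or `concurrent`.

Initial: VV[0]=[0, 0, 0, 0]
Initial: VV[1]=[0, 0, 0, 0]
Initial: VV[2]=[0, 0, 0, 0]
Initial: VV[3]=[0, 0, 0, 0]
Event 1: SEND 0->3: VV[0][0]++ -> VV[0]=[1, 0, 0, 0], msg_vec=[1, 0, 0, 0]; VV[3]=max(VV[3],msg_vec) then VV[3][3]++ -> VV[3]=[1, 0, 0, 1]
Event 2: LOCAL 1: VV[1][1]++ -> VV[1]=[0, 1, 0, 0]
Event 3: LOCAL 3: VV[3][3]++ -> VV[3]=[1, 0, 0, 2]
Event 4: SEND 1->3: VV[1][1]++ -> VV[1]=[0, 2, 0, 0], msg_vec=[0, 2, 0, 0]; VV[3]=max(VV[3],msg_vec) then VV[3][3]++ -> VV[3]=[1, 2, 0, 3]
Event 5: SEND 1->0: VV[1][1]++ -> VV[1]=[0, 3, 0, 0], msg_vec=[0, 3, 0, 0]; VV[0]=max(VV[0],msg_vec) then VV[0][0]++ -> VV[0]=[2, 3, 0, 0]
Event 6: LOCAL 3: VV[3][3]++ -> VV[3]=[1, 2, 0, 4]
Event 7: LOCAL 3: VV[3][3]++ -> VV[3]=[1, 2, 0, 5]
Event 8: LOCAL 3: VV[3][3]++ -> VV[3]=[1, 2, 0, 6]
Event 1 stamp: [1, 0, 0, 0]
Event 3 stamp: [1, 0, 0, 2]
[1, 0, 0, 0] <= [1, 0, 0, 2]? True
[1, 0, 0, 2] <= [1, 0, 0, 0]? False
Relation: before

Answer: before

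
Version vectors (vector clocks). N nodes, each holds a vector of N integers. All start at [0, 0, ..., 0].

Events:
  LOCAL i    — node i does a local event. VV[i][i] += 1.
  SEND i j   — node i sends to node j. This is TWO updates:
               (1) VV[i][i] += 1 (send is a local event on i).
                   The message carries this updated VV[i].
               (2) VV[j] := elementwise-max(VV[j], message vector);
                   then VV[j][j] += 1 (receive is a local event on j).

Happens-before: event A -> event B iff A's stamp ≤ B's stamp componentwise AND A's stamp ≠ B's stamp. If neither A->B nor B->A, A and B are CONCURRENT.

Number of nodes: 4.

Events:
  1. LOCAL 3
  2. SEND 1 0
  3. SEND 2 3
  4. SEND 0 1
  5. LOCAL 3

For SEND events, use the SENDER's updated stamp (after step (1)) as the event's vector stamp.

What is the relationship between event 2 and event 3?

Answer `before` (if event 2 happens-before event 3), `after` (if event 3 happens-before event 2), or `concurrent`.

Initial: VV[0]=[0, 0, 0, 0]
Initial: VV[1]=[0, 0, 0, 0]
Initial: VV[2]=[0, 0, 0, 0]
Initial: VV[3]=[0, 0, 0, 0]
Event 1: LOCAL 3: VV[3][3]++ -> VV[3]=[0, 0, 0, 1]
Event 2: SEND 1->0: VV[1][1]++ -> VV[1]=[0, 1, 0, 0], msg_vec=[0, 1, 0, 0]; VV[0]=max(VV[0],msg_vec) then VV[0][0]++ -> VV[0]=[1, 1, 0, 0]
Event 3: SEND 2->3: VV[2][2]++ -> VV[2]=[0, 0, 1, 0], msg_vec=[0, 0, 1, 0]; VV[3]=max(VV[3],msg_vec) then VV[3][3]++ -> VV[3]=[0, 0, 1, 2]
Event 4: SEND 0->1: VV[0][0]++ -> VV[0]=[2, 1, 0, 0], msg_vec=[2, 1, 0, 0]; VV[1]=max(VV[1],msg_vec) then VV[1][1]++ -> VV[1]=[2, 2, 0, 0]
Event 5: LOCAL 3: VV[3][3]++ -> VV[3]=[0, 0, 1, 3]
Event 2 stamp: [0, 1, 0, 0]
Event 3 stamp: [0, 0, 1, 0]
[0, 1, 0, 0] <= [0, 0, 1, 0]? False
[0, 0, 1, 0] <= [0, 1, 0, 0]? False
Relation: concurrent

Answer: concurrent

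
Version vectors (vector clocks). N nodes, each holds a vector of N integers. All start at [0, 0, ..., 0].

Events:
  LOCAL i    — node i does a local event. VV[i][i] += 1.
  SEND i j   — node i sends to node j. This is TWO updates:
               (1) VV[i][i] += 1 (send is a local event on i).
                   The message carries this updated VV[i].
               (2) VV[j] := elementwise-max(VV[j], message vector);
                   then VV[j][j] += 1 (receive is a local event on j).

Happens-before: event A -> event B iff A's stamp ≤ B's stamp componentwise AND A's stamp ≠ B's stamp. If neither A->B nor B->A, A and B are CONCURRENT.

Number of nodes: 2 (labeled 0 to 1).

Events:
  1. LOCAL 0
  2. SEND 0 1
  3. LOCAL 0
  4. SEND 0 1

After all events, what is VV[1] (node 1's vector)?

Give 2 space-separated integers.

Answer: 4 2

Derivation:
Initial: VV[0]=[0, 0]
Initial: VV[1]=[0, 0]
Event 1: LOCAL 0: VV[0][0]++ -> VV[0]=[1, 0]
Event 2: SEND 0->1: VV[0][0]++ -> VV[0]=[2, 0], msg_vec=[2, 0]; VV[1]=max(VV[1],msg_vec) then VV[1][1]++ -> VV[1]=[2, 1]
Event 3: LOCAL 0: VV[0][0]++ -> VV[0]=[3, 0]
Event 4: SEND 0->1: VV[0][0]++ -> VV[0]=[4, 0], msg_vec=[4, 0]; VV[1]=max(VV[1],msg_vec) then VV[1][1]++ -> VV[1]=[4, 2]
Final vectors: VV[0]=[4, 0]; VV[1]=[4, 2]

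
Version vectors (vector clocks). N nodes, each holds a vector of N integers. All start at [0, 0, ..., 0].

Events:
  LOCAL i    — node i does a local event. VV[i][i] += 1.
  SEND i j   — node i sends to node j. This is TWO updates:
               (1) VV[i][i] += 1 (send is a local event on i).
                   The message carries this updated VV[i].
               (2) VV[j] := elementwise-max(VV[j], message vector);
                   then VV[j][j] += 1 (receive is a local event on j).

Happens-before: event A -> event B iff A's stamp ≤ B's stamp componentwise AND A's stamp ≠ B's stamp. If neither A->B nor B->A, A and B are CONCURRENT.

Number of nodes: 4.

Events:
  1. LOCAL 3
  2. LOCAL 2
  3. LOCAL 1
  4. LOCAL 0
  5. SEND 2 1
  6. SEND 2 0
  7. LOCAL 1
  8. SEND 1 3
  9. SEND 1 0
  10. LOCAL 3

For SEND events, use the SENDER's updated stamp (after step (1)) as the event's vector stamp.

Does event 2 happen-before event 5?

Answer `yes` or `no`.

Answer: yes

Derivation:
Initial: VV[0]=[0, 0, 0, 0]
Initial: VV[1]=[0, 0, 0, 0]
Initial: VV[2]=[0, 0, 0, 0]
Initial: VV[3]=[0, 0, 0, 0]
Event 1: LOCAL 3: VV[3][3]++ -> VV[3]=[0, 0, 0, 1]
Event 2: LOCAL 2: VV[2][2]++ -> VV[2]=[0, 0, 1, 0]
Event 3: LOCAL 1: VV[1][1]++ -> VV[1]=[0, 1, 0, 0]
Event 4: LOCAL 0: VV[0][0]++ -> VV[0]=[1, 0, 0, 0]
Event 5: SEND 2->1: VV[2][2]++ -> VV[2]=[0, 0, 2, 0], msg_vec=[0, 0, 2, 0]; VV[1]=max(VV[1],msg_vec) then VV[1][1]++ -> VV[1]=[0, 2, 2, 0]
Event 6: SEND 2->0: VV[2][2]++ -> VV[2]=[0, 0, 3, 0], msg_vec=[0, 0, 3, 0]; VV[0]=max(VV[0],msg_vec) then VV[0][0]++ -> VV[0]=[2, 0, 3, 0]
Event 7: LOCAL 1: VV[1][1]++ -> VV[1]=[0, 3, 2, 0]
Event 8: SEND 1->3: VV[1][1]++ -> VV[1]=[0, 4, 2, 0], msg_vec=[0, 4, 2, 0]; VV[3]=max(VV[3],msg_vec) then VV[3][3]++ -> VV[3]=[0, 4, 2, 2]
Event 9: SEND 1->0: VV[1][1]++ -> VV[1]=[0, 5, 2, 0], msg_vec=[0, 5, 2, 0]; VV[0]=max(VV[0],msg_vec) then VV[0][0]++ -> VV[0]=[3, 5, 3, 0]
Event 10: LOCAL 3: VV[3][3]++ -> VV[3]=[0, 4, 2, 3]
Event 2 stamp: [0, 0, 1, 0]
Event 5 stamp: [0, 0, 2, 0]
[0, 0, 1, 0] <= [0, 0, 2, 0]? True. Equal? False. Happens-before: True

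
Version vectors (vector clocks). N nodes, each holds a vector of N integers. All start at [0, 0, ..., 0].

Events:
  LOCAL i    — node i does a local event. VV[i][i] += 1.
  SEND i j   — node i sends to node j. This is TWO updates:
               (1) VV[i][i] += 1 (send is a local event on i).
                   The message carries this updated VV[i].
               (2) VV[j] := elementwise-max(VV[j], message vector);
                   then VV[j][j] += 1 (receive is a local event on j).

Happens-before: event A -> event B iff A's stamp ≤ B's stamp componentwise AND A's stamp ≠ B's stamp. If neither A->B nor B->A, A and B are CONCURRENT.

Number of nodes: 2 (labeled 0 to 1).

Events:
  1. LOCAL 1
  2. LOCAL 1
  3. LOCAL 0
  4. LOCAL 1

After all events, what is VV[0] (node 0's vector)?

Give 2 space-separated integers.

Answer: 1 0

Derivation:
Initial: VV[0]=[0, 0]
Initial: VV[1]=[0, 0]
Event 1: LOCAL 1: VV[1][1]++ -> VV[1]=[0, 1]
Event 2: LOCAL 1: VV[1][1]++ -> VV[1]=[0, 2]
Event 3: LOCAL 0: VV[0][0]++ -> VV[0]=[1, 0]
Event 4: LOCAL 1: VV[1][1]++ -> VV[1]=[0, 3]
Final vectors: VV[0]=[1, 0]; VV[1]=[0, 3]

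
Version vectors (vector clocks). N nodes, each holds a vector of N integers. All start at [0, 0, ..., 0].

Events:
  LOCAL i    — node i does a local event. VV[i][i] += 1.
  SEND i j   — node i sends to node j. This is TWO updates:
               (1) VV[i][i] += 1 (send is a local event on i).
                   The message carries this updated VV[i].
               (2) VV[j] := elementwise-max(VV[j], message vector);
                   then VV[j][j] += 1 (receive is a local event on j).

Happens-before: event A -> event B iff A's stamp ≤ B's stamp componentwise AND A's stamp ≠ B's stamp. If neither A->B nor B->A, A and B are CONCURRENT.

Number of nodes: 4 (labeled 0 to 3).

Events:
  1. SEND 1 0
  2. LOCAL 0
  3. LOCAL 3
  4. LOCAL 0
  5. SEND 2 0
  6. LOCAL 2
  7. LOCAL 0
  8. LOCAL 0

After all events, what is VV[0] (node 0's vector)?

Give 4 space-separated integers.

Initial: VV[0]=[0, 0, 0, 0]
Initial: VV[1]=[0, 0, 0, 0]
Initial: VV[2]=[0, 0, 0, 0]
Initial: VV[3]=[0, 0, 0, 0]
Event 1: SEND 1->0: VV[1][1]++ -> VV[1]=[0, 1, 0, 0], msg_vec=[0, 1, 0, 0]; VV[0]=max(VV[0],msg_vec) then VV[0][0]++ -> VV[0]=[1, 1, 0, 0]
Event 2: LOCAL 0: VV[0][0]++ -> VV[0]=[2, 1, 0, 0]
Event 3: LOCAL 3: VV[3][3]++ -> VV[3]=[0, 0, 0, 1]
Event 4: LOCAL 0: VV[0][0]++ -> VV[0]=[3, 1, 0, 0]
Event 5: SEND 2->0: VV[2][2]++ -> VV[2]=[0, 0, 1, 0], msg_vec=[0, 0, 1, 0]; VV[0]=max(VV[0],msg_vec) then VV[0][0]++ -> VV[0]=[4, 1, 1, 0]
Event 6: LOCAL 2: VV[2][2]++ -> VV[2]=[0, 0, 2, 0]
Event 7: LOCAL 0: VV[0][0]++ -> VV[0]=[5, 1, 1, 0]
Event 8: LOCAL 0: VV[0][0]++ -> VV[0]=[6, 1, 1, 0]
Final vectors: VV[0]=[6, 1, 1, 0]; VV[1]=[0, 1, 0, 0]; VV[2]=[0, 0, 2, 0]; VV[3]=[0, 0, 0, 1]

Answer: 6 1 1 0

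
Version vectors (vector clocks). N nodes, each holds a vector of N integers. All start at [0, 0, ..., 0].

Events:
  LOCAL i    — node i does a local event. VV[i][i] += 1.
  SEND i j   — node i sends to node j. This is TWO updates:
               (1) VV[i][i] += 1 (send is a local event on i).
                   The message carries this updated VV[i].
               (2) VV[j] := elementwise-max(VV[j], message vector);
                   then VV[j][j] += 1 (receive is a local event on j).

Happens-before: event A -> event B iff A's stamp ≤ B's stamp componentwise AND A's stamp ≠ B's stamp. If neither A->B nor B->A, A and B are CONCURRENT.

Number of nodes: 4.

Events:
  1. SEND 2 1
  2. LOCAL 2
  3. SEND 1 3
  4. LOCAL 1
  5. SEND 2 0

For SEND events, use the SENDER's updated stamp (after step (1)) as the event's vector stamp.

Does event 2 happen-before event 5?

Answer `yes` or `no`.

Answer: yes

Derivation:
Initial: VV[0]=[0, 0, 0, 0]
Initial: VV[1]=[0, 0, 0, 0]
Initial: VV[2]=[0, 0, 0, 0]
Initial: VV[3]=[0, 0, 0, 0]
Event 1: SEND 2->1: VV[2][2]++ -> VV[2]=[0, 0, 1, 0], msg_vec=[0, 0, 1, 0]; VV[1]=max(VV[1],msg_vec) then VV[1][1]++ -> VV[1]=[0, 1, 1, 0]
Event 2: LOCAL 2: VV[2][2]++ -> VV[2]=[0, 0, 2, 0]
Event 3: SEND 1->3: VV[1][1]++ -> VV[1]=[0, 2, 1, 0], msg_vec=[0, 2, 1, 0]; VV[3]=max(VV[3],msg_vec) then VV[3][3]++ -> VV[3]=[0, 2, 1, 1]
Event 4: LOCAL 1: VV[1][1]++ -> VV[1]=[0, 3, 1, 0]
Event 5: SEND 2->0: VV[2][2]++ -> VV[2]=[0, 0, 3, 0], msg_vec=[0, 0, 3, 0]; VV[0]=max(VV[0],msg_vec) then VV[0][0]++ -> VV[0]=[1, 0, 3, 0]
Event 2 stamp: [0, 0, 2, 0]
Event 5 stamp: [0, 0, 3, 0]
[0, 0, 2, 0] <= [0, 0, 3, 0]? True. Equal? False. Happens-before: True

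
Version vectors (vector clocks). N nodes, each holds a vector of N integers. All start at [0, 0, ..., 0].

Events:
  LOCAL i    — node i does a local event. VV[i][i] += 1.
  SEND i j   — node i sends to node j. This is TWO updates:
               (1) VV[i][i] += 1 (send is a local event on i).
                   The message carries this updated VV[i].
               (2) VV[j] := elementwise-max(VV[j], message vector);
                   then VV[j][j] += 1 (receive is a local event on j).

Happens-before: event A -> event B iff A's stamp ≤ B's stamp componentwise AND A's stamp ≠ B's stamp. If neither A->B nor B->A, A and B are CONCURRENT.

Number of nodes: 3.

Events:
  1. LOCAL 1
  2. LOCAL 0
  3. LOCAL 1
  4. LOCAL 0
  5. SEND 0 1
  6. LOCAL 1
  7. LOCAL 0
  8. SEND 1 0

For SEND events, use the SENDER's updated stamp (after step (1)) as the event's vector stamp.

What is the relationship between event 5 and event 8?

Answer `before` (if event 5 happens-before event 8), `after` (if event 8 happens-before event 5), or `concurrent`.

Initial: VV[0]=[0, 0, 0]
Initial: VV[1]=[0, 0, 0]
Initial: VV[2]=[0, 0, 0]
Event 1: LOCAL 1: VV[1][1]++ -> VV[1]=[0, 1, 0]
Event 2: LOCAL 0: VV[0][0]++ -> VV[0]=[1, 0, 0]
Event 3: LOCAL 1: VV[1][1]++ -> VV[1]=[0, 2, 0]
Event 4: LOCAL 0: VV[0][0]++ -> VV[0]=[2, 0, 0]
Event 5: SEND 0->1: VV[0][0]++ -> VV[0]=[3, 0, 0], msg_vec=[3, 0, 0]; VV[1]=max(VV[1],msg_vec) then VV[1][1]++ -> VV[1]=[3, 3, 0]
Event 6: LOCAL 1: VV[1][1]++ -> VV[1]=[3, 4, 0]
Event 7: LOCAL 0: VV[0][0]++ -> VV[0]=[4, 0, 0]
Event 8: SEND 1->0: VV[1][1]++ -> VV[1]=[3, 5, 0], msg_vec=[3, 5, 0]; VV[0]=max(VV[0],msg_vec) then VV[0][0]++ -> VV[0]=[5, 5, 0]
Event 5 stamp: [3, 0, 0]
Event 8 stamp: [3, 5, 0]
[3, 0, 0] <= [3, 5, 0]? True
[3, 5, 0] <= [3, 0, 0]? False
Relation: before

Answer: before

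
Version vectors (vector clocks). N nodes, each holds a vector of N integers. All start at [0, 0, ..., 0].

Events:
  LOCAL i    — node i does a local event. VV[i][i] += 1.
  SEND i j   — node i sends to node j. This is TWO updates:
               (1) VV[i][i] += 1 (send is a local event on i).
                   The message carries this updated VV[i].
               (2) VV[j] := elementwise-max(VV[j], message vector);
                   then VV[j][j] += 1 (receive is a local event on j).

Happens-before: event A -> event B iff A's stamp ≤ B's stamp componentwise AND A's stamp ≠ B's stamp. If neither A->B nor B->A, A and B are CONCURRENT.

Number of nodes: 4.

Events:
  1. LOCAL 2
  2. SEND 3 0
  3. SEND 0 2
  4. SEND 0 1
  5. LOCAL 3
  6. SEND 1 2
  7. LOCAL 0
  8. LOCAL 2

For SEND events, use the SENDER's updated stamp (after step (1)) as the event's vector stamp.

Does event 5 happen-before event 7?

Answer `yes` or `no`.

Initial: VV[0]=[0, 0, 0, 0]
Initial: VV[1]=[0, 0, 0, 0]
Initial: VV[2]=[0, 0, 0, 0]
Initial: VV[3]=[0, 0, 0, 0]
Event 1: LOCAL 2: VV[2][2]++ -> VV[2]=[0, 0, 1, 0]
Event 2: SEND 3->0: VV[3][3]++ -> VV[3]=[0, 0, 0, 1], msg_vec=[0, 0, 0, 1]; VV[0]=max(VV[0],msg_vec) then VV[0][0]++ -> VV[0]=[1, 0, 0, 1]
Event 3: SEND 0->2: VV[0][0]++ -> VV[0]=[2, 0, 0, 1], msg_vec=[2, 0, 0, 1]; VV[2]=max(VV[2],msg_vec) then VV[2][2]++ -> VV[2]=[2, 0, 2, 1]
Event 4: SEND 0->1: VV[0][0]++ -> VV[0]=[3, 0, 0, 1], msg_vec=[3, 0, 0, 1]; VV[1]=max(VV[1],msg_vec) then VV[1][1]++ -> VV[1]=[3, 1, 0, 1]
Event 5: LOCAL 3: VV[3][3]++ -> VV[3]=[0, 0, 0, 2]
Event 6: SEND 1->2: VV[1][1]++ -> VV[1]=[3, 2, 0, 1], msg_vec=[3, 2, 0, 1]; VV[2]=max(VV[2],msg_vec) then VV[2][2]++ -> VV[2]=[3, 2, 3, 1]
Event 7: LOCAL 0: VV[0][0]++ -> VV[0]=[4, 0, 0, 1]
Event 8: LOCAL 2: VV[2][2]++ -> VV[2]=[3, 2, 4, 1]
Event 5 stamp: [0, 0, 0, 2]
Event 7 stamp: [4, 0, 0, 1]
[0, 0, 0, 2] <= [4, 0, 0, 1]? False. Equal? False. Happens-before: False

Answer: no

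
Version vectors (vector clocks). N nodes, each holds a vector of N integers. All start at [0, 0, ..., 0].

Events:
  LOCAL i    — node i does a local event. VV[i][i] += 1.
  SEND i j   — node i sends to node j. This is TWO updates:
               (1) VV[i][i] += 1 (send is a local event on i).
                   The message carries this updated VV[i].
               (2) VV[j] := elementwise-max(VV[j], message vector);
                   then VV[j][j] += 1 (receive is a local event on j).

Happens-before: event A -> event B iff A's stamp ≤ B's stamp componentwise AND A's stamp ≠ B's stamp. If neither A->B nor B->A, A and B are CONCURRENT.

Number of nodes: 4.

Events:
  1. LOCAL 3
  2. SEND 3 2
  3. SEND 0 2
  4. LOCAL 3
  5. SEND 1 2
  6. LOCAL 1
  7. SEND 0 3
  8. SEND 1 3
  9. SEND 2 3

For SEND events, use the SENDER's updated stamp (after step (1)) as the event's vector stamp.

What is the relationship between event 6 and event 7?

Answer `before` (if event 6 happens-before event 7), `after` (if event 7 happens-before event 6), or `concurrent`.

Answer: concurrent

Derivation:
Initial: VV[0]=[0, 0, 0, 0]
Initial: VV[1]=[0, 0, 0, 0]
Initial: VV[2]=[0, 0, 0, 0]
Initial: VV[3]=[0, 0, 0, 0]
Event 1: LOCAL 3: VV[3][3]++ -> VV[3]=[0, 0, 0, 1]
Event 2: SEND 3->2: VV[3][3]++ -> VV[3]=[0, 0, 0, 2], msg_vec=[0, 0, 0, 2]; VV[2]=max(VV[2],msg_vec) then VV[2][2]++ -> VV[2]=[0, 0, 1, 2]
Event 3: SEND 0->2: VV[0][0]++ -> VV[0]=[1, 0, 0, 0], msg_vec=[1, 0, 0, 0]; VV[2]=max(VV[2],msg_vec) then VV[2][2]++ -> VV[2]=[1, 0, 2, 2]
Event 4: LOCAL 3: VV[3][3]++ -> VV[3]=[0, 0, 0, 3]
Event 5: SEND 1->2: VV[1][1]++ -> VV[1]=[0, 1, 0, 0], msg_vec=[0, 1, 0, 0]; VV[2]=max(VV[2],msg_vec) then VV[2][2]++ -> VV[2]=[1, 1, 3, 2]
Event 6: LOCAL 1: VV[1][1]++ -> VV[1]=[0, 2, 0, 0]
Event 7: SEND 0->3: VV[0][0]++ -> VV[0]=[2, 0, 0, 0], msg_vec=[2, 0, 0, 0]; VV[3]=max(VV[3],msg_vec) then VV[3][3]++ -> VV[3]=[2, 0, 0, 4]
Event 8: SEND 1->3: VV[1][1]++ -> VV[1]=[0, 3, 0, 0], msg_vec=[0, 3, 0, 0]; VV[3]=max(VV[3],msg_vec) then VV[3][3]++ -> VV[3]=[2, 3, 0, 5]
Event 9: SEND 2->3: VV[2][2]++ -> VV[2]=[1, 1, 4, 2], msg_vec=[1, 1, 4, 2]; VV[3]=max(VV[3],msg_vec) then VV[3][3]++ -> VV[3]=[2, 3, 4, 6]
Event 6 stamp: [0, 2, 0, 0]
Event 7 stamp: [2, 0, 0, 0]
[0, 2, 0, 0] <= [2, 0, 0, 0]? False
[2, 0, 0, 0] <= [0, 2, 0, 0]? False
Relation: concurrent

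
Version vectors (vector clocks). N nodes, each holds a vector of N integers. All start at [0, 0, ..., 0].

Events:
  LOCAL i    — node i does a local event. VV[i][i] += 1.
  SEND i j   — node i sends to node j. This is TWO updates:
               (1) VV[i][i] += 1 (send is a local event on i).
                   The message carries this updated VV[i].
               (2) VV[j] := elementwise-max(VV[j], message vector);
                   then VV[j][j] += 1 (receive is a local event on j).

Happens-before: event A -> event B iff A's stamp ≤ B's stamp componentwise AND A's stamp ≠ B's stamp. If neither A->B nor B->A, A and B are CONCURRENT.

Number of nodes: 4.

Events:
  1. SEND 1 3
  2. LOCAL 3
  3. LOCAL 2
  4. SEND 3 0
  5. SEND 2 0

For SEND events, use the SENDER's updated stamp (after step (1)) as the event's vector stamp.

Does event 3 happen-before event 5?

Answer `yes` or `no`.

Answer: yes

Derivation:
Initial: VV[0]=[0, 0, 0, 0]
Initial: VV[1]=[0, 0, 0, 0]
Initial: VV[2]=[0, 0, 0, 0]
Initial: VV[3]=[0, 0, 0, 0]
Event 1: SEND 1->3: VV[1][1]++ -> VV[1]=[0, 1, 0, 0], msg_vec=[0, 1, 0, 0]; VV[3]=max(VV[3],msg_vec) then VV[3][3]++ -> VV[3]=[0, 1, 0, 1]
Event 2: LOCAL 3: VV[3][3]++ -> VV[3]=[0, 1, 0, 2]
Event 3: LOCAL 2: VV[2][2]++ -> VV[2]=[0, 0, 1, 0]
Event 4: SEND 3->0: VV[3][3]++ -> VV[3]=[0, 1, 0, 3], msg_vec=[0, 1, 0, 3]; VV[0]=max(VV[0],msg_vec) then VV[0][0]++ -> VV[0]=[1, 1, 0, 3]
Event 5: SEND 2->0: VV[2][2]++ -> VV[2]=[0, 0, 2, 0], msg_vec=[0, 0, 2, 0]; VV[0]=max(VV[0],msg_vec) then VV[0][0]++ -> VV[0]=[2, 1, 2, 3]
Event 3 stamp: [0, 0, 1, 0]
Event 5 stamp: [0, 0, 2, 0]
[0, 0, 1, 0] <= [0, 0, 2, 0]? True. Equal? False. Happens-before: True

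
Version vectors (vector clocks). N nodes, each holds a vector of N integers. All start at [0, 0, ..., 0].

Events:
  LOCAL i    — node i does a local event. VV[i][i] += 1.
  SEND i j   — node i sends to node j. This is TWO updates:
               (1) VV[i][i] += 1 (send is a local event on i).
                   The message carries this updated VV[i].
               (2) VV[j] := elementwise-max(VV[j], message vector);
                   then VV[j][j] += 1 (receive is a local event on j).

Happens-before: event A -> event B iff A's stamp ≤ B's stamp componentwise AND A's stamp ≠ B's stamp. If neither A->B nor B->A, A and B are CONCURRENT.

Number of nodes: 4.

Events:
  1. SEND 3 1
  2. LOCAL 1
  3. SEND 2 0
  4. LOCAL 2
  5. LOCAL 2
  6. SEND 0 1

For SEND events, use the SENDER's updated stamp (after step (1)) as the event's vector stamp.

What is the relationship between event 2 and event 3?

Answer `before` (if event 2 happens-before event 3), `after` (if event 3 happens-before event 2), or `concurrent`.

Answer: concurrent

Derivation:
Initial: VV[0]=[0, 0, 0, 0]
Initial: VV[1]=[0, 0, 0, 0]
Initial: VV[2]=[0, 0, 0, 0]
Initial: VV[3]=[0, 0, 0, 0]
Event 1: SEND 3->1: VV[3][3]++ -> VV[3]=[0, 0, 0, 1], msg_vec=[0, 0, 0, 1]; VV[1]=max(VV[1],msg_vec) then VV[1][1]++ -> VV[1]=[0, 1, 0, 1]
Event 2: LOCAL 1: VV[1][1]++ -> VV[1]=[0, 2, 0, 1]
Event 3: SEND 2->0: VV[2][2]++ -> VV[2]=[0, 0, 1, 0], msg_vec=[0, 0, 1, 0]; VV[0]=max(VV[0],msg_vec) then VV[0][0]++ -> VV[0]=[1, 0, 1, 0]
Event 4: LOCAL 2: VV[2][2]++ -> VV[2]=[0, 0, 2, 0]
Event 5: LOCAL 2: VV[2][2]++ -> VV[2]=[0, 0, 3, 0]
Event 6: SEND 0->1: VV[0][0]++ -> VV[0]=[2, 0, 1, 0], msg_vec=[2, 0, 1, 0]; VV[1]=max(VV[1],msg_vec) then VV[1][1]++ -> VV[1]=[2, 3, 1, 1]
Event 2 stamp: [0, 2, 0, 1]
Event 3 stamp: [0, 0, 1, 0]
[0, 2, 0, 1] <= [0, 0, 1, 0]? False
[0, 0, 1, 0] <= [0, 2, 0, 1]? False
Relation: concurrent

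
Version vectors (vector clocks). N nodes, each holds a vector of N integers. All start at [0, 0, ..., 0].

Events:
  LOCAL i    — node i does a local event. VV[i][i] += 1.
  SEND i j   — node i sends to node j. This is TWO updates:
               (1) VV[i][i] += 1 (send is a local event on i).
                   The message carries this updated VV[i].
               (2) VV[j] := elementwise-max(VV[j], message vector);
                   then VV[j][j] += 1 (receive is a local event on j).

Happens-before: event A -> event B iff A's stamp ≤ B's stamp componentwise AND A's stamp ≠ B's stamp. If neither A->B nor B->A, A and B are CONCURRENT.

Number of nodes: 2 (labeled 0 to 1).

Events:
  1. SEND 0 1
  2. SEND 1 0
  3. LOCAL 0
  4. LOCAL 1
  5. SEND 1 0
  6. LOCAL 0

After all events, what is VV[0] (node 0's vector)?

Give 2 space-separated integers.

Initial: VV[0]=[0, 0]
Initial: VV[1]=[0, 0]
Event 1: SEND 0->1: VV[0][0]++ -> VV[0]=[1, 0], msg_vec=[1, 0]; VV[1]=max(VV[1],msg_vec) then VV[1][1]++ -> VV[1]=[1, 1]
Event 2: SEND 1->0: VV[1][1]++ -> VV[1]=[1, 2], msg_vec=[1, 2]; VV[0]=max(VV[0],msg_vec) then VV[0][0]++ -> VV[0]=[2, 2]
Event 3: LOCAL 0: VV[0][0]++ -> VV[0]=[3, 2]
Event 4: LOCAL 1: VV[1][1]++ -> VV[1]=[1, 3]
Event 5: SEND 1->0: VV[1][1]++ -> VV[1]=[1, 4], msg_vec=[1, 4]; VV[0]=max(VV[0],msg_vec) then VV[0][0]++ -> VV[0]=[4, 4]
Event 6: LOCAL 0: VV[0][0]++ -> VV[0]=[5, 4]
Final vectors: VV[0]=[5, 4]; VV[1]=[1, 4]

Answer: 5 4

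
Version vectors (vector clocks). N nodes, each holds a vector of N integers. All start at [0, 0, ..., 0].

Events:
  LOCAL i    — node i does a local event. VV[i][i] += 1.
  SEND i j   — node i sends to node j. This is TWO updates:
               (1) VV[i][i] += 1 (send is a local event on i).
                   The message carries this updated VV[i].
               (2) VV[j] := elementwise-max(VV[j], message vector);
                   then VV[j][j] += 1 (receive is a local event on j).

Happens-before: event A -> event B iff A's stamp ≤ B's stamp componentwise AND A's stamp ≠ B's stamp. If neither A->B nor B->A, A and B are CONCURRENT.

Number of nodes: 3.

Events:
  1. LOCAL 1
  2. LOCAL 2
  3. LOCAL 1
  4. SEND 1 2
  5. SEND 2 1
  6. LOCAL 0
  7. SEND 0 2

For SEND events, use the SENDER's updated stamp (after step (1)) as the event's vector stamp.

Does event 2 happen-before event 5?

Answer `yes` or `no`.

Initial: VV[0]=[0, 0, 0]
Initial: VV[1]=[0, 0, 0]
Initial: VV[2]=[0, 0, 0]
Event 1: LOCAL 1: VV[1][1]++ -> VV[1]=[0, 1, 0]
Event 2: LOCAL 2: VV[2][2]++ -> VV[2]=[0, 0, 1]
Event 3: LOCAL 1: VV[1][1]++ -> VV[1]=[0, 2, 0]
Event 4: SEND 1->2: VV[1][1]++ -> VV[1]=[0, 3, 0], msg_vec=[0, 3, 0]; VV[2]=max(VV[2],msg_vec) then VV[2][2]++ -> VV[2]=[0, 3, 2]
Event 5: SEND 2->1: VV[2][2]++ -> VV[2]=[0, 3, 3], msg_vec=[0, 3, 3]; VV[1]=max(VV[1],msg_vec) then VV[1][1]++ -> VV[1]=[0, 4, 3]
Event 6: LOCAL 0: VV[0][0]++ -> VV[0]=[1, 0, 0]
Event 7: SEND 0->2: VV[0][0]++ -> VV[0]=[2, 0, 0], msg_vec=[2, 0, 0]; VV[2]=max(VV[2],msg_vec) then VV[2][2]++ -> VV[2]=[2, 3, 4]
Event 2 stamp: [0, 0, 1]
Event 5 stamp: [0, 3, 3]
[0, 0, 1] <= [0, 3, 3]? True. Equal? False. Happens-before: True

Answer: yes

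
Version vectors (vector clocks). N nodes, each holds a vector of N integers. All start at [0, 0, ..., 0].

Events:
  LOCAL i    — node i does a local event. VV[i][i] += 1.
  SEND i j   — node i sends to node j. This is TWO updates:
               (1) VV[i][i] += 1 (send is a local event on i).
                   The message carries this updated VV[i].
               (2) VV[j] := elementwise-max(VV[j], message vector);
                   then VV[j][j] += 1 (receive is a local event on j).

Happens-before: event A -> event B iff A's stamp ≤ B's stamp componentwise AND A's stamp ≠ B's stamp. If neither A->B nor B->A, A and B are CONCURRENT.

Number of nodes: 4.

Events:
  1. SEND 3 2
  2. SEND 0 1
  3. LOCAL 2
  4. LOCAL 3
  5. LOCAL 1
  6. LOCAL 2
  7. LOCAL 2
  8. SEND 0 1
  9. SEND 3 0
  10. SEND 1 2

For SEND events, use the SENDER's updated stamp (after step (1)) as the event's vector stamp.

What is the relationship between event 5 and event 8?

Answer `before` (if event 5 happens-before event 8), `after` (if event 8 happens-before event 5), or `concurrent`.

Initial: VV[0]=[0, 0, 0, 0]
Initial: VV[1]=[0, 0, 0, 0]
Initial: VV[2]=[0, 0, 0, 0]
Initial: VV[3]=[0, 0, 0, 0]
Event 1: SEND 3->2: VV[3][3]++ -> VV[3]=[0, 0, 0, 1], msg_vec=[0, 0, 0, 1]; VV[2]=max(VV[2],msg_vec) then VV[2][2]++ -> VV[2]=[0, 0, 1, 1]
Event 2: SEND 0->1: VV[0][0]++ -> VV[0]=[1, 0, 0, 0], msg_vec=[1, 0, 0, 0]; VV[1]=max(VV[1],msg_vec) then VV[1][1]++ -> VV[1]=[1, 1, 0, 0]
Event 3: LOCAL 2: VV[2][2]++ -> VV[2]=[0, 0, 2, 1]
Event 4: LOCAL 3: VV[3][3]++ -> VV[3]=[0, 0, 0, 2]
Event 5: LOCAL 1: VV[1][1]++ -> VV[1]=[1, 2, 0, 0]
Event 6: LOCAL 2: VV[2][2]++ -> VV[2]=[0, 0, 3, 1]
Event 7: LOCAL 2: VV[2][2]++ -> VV[2]=[0, 0, 4, 1]
Event 8: SEND 0->1: VV[0][0]++ -> VV[0]=[2, 0, 0, 0], msg_vec=[2, 0, 0, 0]; VV[1]=max(VV[1],msg_vec) then VV[1][1]++ -> VV[1]=[2, 3, 0, 0]
Event 9: SEND 3->0: VV[3][3]++ -> VV[3]=[0, 0, 0, 3], msg_vec=[0, 0, 0, 3]; VV[0]=max(VV[0],msg_vec) then VV[0][0]++ -> VV[0]=[3, 0, 0, 3]
Event 10: SEND 1->2: VV[1][1]++ -> VV[1]=[2, 4, 0, 0], msg_vec=[2, 4, 0, 0]; VV[2]=max(VV[2],msg_vec) then VV[2][2]++ -> VV[2]=[2, 4, 5, 1]
Event 5 stamp: [1, 2, 0, 0]
Event 8 stamp: [2, 0, 0, 0]
[1, 2, 0, 0] <= [2, 0, 0, 0]? False
[2, 0, 0, 0] <= [1, 2, 0, 0]? False
Relation: concurrent

Answer: concurrent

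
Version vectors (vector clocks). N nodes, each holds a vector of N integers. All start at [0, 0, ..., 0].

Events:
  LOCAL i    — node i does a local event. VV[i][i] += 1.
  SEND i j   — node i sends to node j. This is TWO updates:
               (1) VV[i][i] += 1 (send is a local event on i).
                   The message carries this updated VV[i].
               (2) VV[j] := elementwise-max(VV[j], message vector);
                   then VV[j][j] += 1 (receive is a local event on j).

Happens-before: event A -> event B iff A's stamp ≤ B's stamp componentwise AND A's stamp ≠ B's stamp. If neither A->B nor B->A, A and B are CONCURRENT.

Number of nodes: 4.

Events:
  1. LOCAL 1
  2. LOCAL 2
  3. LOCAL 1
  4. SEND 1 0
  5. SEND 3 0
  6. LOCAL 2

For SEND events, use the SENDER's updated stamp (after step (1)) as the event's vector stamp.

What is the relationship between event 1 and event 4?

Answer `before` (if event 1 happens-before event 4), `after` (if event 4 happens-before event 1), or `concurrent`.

Initial: VV[0]=[0, 0, 0, 0]
Initial: VV[1]=[0, 0, 0, 0]
Initial: VV[2]=[0, 0, 0, 0]
Initial: VV[3]=[0, 0, 0, 0]
Event 1: LOCAL 1: VV[1][1]++ -> VV[1]=[0, 1, 0, 0]
Event 2: LOCAL 2: VV[2][2]++ -> VV[2]=[0, 0, 1, 0]
Event 3: LOCAL 1: VV[1][1]++ -> VV[1]=[0, 2, 0, 0]
Event 4: SEND 1->0: VV[1][1]++ -> VV[1]=[0, 3, 0, 0], msg_vec=[0, 3, 0, 0]; VV[0]=max(VV[0],msg_vec) then VV[0][0]++ -> VV[0]=[1, 3, 0, 0]
Event 5: SEND 3->0: VV[3][3]++ -> VV[3]=[0, 0, 0, 1], msg_vec=[0, 0, 0, 1]; VV[0]=max(VV[0],msg_vec) then VV[0][0]++ -> VV[0]=[2, 3, 0, 1]
Event 6: LOCAL 2: VV[2][2]++ -> VV[2]=[0, 0, 2, 0]
Event 1 stamp: [0, 1, 0, 0]
Event 4 stamp: [0, 3, 0, 0]
[0, 1, 0, 0] <= [0, 3, 0, 0]? True
[0, 3, 0, 0] <= [0, 1, 0, 0]? False
Relation: before

Answer: before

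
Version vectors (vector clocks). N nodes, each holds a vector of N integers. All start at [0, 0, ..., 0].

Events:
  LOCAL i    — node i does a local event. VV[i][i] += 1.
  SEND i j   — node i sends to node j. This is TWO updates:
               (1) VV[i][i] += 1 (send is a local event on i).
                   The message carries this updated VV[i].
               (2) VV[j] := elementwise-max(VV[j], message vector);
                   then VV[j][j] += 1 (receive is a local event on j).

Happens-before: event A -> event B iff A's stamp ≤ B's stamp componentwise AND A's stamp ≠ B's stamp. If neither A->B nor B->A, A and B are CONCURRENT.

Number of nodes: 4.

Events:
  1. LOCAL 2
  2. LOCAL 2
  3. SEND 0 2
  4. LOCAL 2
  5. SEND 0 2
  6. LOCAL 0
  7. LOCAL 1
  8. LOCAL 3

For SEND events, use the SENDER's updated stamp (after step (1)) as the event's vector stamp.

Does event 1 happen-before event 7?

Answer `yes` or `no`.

Answer: no

Derivation:
Initial: VV[0]=[0, 0, 0, 0]
Initial: VV[1]=[0, 0, 0, 0]
Initial: VV[2]=[0, 0, 0, 0]
Initial: VV[3]=[0, 0, 0, 0]
Event 1: LOCAL 2: VV[2][2]++ -> VV[2]=[0, 0, 1, 0]
Event 2: LOCAL 2: VV[2][2]++ -> VV[2]=[0, 0, 2, 0]
Event 3: SEND 0->2: VV[0][0]++ -> VV[0]=[1, 0, 0, 0], msg_vec=[1, 0, 0, 0]; VV[2]=max(VV[2],msg_vec) then VV[2][2]++ -> VV[2]=[1, 0, 3, 0]
Event 4: LOCAL 2: VV[2][2]++ -> VV[2]=[1, 0, 4, 0]
Event 5: SEND 0->2: VV[0][0]++ -> VV[0]=[2, 0, 0, 0], msg_vec=[2, 0, 0, 0]; VV[2]=max(VV[2],msg_vec) then VV[2][2]++ -> VV[2]=[2, 0, 5, 0]
Event 6: LOCAL 0: VV[0][0]++ -> VV[0]=[3, 0, 0, 0]
Event 7: LOCAL 1: VV[1][1]++ -> VV[1]=[0, 1, 0, 0]
Event 8: LOCAL 3: VV[3][3]++ -> VV[3]=[0, 0, 0, 1]
Event 1 stamp: [0, 0, 1, 0]
Event 7 stamp: [0, 1, 0, 0]
[0, 0, 1, 0] <= [0, 1, 0, 0]? False. Equal? False. Happens-before: False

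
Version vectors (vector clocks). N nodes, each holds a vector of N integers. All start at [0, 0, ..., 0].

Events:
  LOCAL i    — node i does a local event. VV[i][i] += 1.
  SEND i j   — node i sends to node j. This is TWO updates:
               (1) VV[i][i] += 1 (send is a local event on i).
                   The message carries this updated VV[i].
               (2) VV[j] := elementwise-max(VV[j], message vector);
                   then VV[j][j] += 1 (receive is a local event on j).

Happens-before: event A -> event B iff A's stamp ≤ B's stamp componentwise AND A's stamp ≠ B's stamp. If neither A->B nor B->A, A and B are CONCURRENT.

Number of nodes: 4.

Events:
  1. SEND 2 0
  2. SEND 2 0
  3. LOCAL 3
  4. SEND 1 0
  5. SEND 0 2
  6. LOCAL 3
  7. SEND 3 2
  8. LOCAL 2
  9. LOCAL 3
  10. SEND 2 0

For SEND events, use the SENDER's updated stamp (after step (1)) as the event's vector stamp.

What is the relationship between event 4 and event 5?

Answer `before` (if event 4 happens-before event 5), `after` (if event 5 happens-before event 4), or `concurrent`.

Initial: VV[0]=[0, 0, 0, 0]
Initial: VV[1]=[0, 0, 0, 0]
Initial: VV[2]=[0, 0, 0, 0]
Initial: VV[3]=[0, 0, 0, 0]
Event 1: SEND 2->0: VV[2][2]++ -> VV[2]=[0, 0, 1, 0], msg_vec=[0, 0, 1, 0]; VV[0]=max(VV[0],msg_vec) then VV[0][0]++ -> VV[0]=[1, 0, 1, 0]
Event 2: SEND 2->0: VV[2][2]++ -> VV[2]=[0, 0, 2, 0], msg_vec=[0, 0, 2, 0]; VV[0]=max(VV[0],msg_vec) then VV[0][0]++ -> VV[0]=[2, 0, 2, 0]
Event 3: LOCAL 3: VV[3][3]++ -> VV[3]=[0, 0, 0, 1]
Event 4: SEND 1->0: VV[1][1]++ -> VV[1]=[0, 1, 0, 0], msg_vec=[0, 1, 0, 0]; VV[0]=max(VV[0],msg_vec) then VV[0][0]++ -> VV[0]=[3, 1, 2, 0]
Event 5: SEND 0->2: VV[0][0]++ -> VV[0]=[4, 1, 2, 0], msg_vec=[4, 1, 2, 0]; VV[2]=max(VV[2],msg_vec) then VV[2][2]++ -> VV[2]=[4, 1, 3, 0]
Event 6: LOCAL 3: VV[3][3]++ -> VV[3]=[0, 0, 0, 2]
Event 7: SEND 3->2: VV[3][3]++ -> VV[3]=[0, 0, 0, 3], msg_vec=[0, 0, 0, 3]; VV[2]=max(VV[2],msg_vec) then VV[2][2]++ -> VV[2]=[4, 1, 4, 3]
Event 8: LOCAL 2: VV[2][2]++ -> VV[2]=[4, 1, 5, 3]
Event 9: LOCAL 3: VV[3][3]++ -> VV[3]=[0, 0, 0, 4]
Event 10: SEND 2->0: VV[2][2]++ -> VV[2]=[4, 1, 6, 3], msg_vec=[4, 1, 6, 3]; VV[0]=max(VV[0],msg_vec) then VV[0][0]++ -> VV[0]=[5, 1, 6, 3]
Event 4 stamp: [0, 1, 0, 0]
Event 5 stamp: [4, 1, 2, 0]
[0, 1, 0, 0] <= [4, 1, 2, 0]? True
[4, 1, 2, 0] <= [0, 1, 0, 0]? False
Relation: before

Answer: before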